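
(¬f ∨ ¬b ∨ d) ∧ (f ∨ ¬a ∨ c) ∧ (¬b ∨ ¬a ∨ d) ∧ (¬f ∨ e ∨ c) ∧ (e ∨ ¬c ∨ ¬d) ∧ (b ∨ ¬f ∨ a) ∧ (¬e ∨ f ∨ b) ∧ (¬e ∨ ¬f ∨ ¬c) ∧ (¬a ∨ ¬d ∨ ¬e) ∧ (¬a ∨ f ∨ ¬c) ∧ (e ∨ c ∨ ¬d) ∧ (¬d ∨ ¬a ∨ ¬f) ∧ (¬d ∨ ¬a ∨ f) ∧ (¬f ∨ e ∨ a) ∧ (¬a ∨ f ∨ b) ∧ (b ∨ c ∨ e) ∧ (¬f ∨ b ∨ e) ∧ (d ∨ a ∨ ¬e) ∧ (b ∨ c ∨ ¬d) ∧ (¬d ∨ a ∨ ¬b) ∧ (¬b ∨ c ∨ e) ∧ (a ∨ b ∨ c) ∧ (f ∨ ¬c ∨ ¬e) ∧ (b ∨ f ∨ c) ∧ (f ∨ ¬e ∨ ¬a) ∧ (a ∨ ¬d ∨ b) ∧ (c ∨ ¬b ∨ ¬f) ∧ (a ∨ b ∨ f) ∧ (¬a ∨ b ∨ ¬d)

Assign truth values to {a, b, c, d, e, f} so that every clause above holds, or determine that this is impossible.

a ↦ True; b ↦ False; c ↦ False; d ↦ False; e ↦ True; f ↦ True

Try f = True.
Try b = False.
Unit clause (a) forces a = True.
Unit clause (¬d) forces d = False.
Unit clause (e) forces e = True.
Unit clause (¬c) forces c = False.
This assignment satisfies each clause.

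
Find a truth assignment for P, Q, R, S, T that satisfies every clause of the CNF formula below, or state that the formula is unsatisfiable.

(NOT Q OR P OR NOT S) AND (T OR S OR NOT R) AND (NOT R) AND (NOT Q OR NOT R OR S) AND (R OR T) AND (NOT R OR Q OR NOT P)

Unit clause (NOT R) forces R = false.
Unit clause (T) forces T = true.
Suppose Q = true.
Suppose P = false.
Unit clause (NOT S) forces S = false.
This assignment satisfies each clause.

P: false,  Q: true,  R: false,  S: false,  T: true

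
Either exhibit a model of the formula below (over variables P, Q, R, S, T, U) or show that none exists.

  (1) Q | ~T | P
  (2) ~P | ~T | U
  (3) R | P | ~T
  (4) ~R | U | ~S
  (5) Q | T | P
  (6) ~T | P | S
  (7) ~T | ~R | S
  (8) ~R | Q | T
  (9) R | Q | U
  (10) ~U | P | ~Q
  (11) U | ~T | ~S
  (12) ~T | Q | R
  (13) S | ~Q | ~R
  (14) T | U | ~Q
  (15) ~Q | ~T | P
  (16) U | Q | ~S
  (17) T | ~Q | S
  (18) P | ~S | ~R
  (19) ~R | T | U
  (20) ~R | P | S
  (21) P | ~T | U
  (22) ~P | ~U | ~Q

P: 1; Q: 0; R: 0; S: 1; T: 0; U: 1

Try Q = 0.
Try T = 0.
Unit clause (P) forces P = 1.
Unit clause (~R) forces R = 0.
Unit clause (U) forces U = 1.
Every clause is now satisfied; S is unconstrained.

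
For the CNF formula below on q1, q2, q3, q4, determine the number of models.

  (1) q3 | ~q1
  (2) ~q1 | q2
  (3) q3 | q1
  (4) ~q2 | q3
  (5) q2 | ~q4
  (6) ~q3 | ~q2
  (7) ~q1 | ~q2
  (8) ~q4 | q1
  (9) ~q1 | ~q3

1

There are 2^4 = 16 truth assignments over (q1, q2, q3, q4).
Check each against the 9 clauses (columns in the order q1, q2, q3, q4):
  F F F F  ✗ fails (q3 | q1)
  F F F T  ✗ fails (q3 | q1)
  F F T F  ✓ satisfies all
  F F T T  ✗ fails (q2 | ~q4)
  F T F F  ✗ fails (q3 | q1)
  F T F T  ✗ fails (q3 | q1)
  F T T F  ✗ fails (~q3 | ~q2)
  F T T T  ✗ fails (~q3 | ~q2)
  T F F F  ✗ fails (q3 | ~q1)
  T F F T  ✗ fails (q3 | ~q1)
  T F T F  ✗ fails (~q1 | q2)
  T F T T  ✗ fails (~q1 | q2)
  T T F F  ✗ fails (q3 | ~q1)
  T T F T  ✗ fails (q3 | ~q1)
  T T T F  ✗ fails (~q3 | ~q2)
  T T T T  ✗ fails (~q3 | ~q2)
1 of the 16 rows is a model.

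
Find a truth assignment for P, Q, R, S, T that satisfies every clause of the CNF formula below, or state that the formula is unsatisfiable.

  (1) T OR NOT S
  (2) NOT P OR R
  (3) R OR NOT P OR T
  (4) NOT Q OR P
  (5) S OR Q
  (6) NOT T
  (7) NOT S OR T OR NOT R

P=true; Q=true; R=true; S=false; T=false

The clause (NOT T) is unit, so T = false.
The clause (NOT S) is unit, so S = false.
The clause (Q) is unit, so Q = true.
The clause (P) is unit, so P = true.
The clause (R) is unit, so R = true.
This assignment satisfies each clause.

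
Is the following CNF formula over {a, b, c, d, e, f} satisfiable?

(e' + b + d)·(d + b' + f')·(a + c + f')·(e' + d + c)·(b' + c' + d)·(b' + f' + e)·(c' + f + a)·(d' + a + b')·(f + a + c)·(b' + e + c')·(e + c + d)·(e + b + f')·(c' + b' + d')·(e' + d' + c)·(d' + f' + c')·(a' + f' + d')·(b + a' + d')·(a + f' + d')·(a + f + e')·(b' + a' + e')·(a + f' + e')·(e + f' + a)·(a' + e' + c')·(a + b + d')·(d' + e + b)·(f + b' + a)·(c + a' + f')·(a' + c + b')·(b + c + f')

Case e = 0:
Case b = 0:
From the singleton clause (f'), f = 0.
From the singleton clause (d'), d = 0.
From the singleton clause (c), c = 1.
From the singleton clause (a), a = 1.
Every clause now holds.
A satisfying assignment: a ↦ 1, b ↦ 0, c ↦ 1, d ↦ 0, e ↦ 0, f ↦ 0.

Satisfiable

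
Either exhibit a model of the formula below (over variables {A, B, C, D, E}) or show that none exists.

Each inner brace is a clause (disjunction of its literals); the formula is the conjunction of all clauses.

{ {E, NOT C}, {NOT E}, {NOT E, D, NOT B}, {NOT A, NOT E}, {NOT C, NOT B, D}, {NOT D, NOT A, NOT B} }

Unit clause (NOT E) forces E = false.
Unit clause (NOT C) forces C = false.
Branch on D: set D = true.
Branch on A: set A = false.
Every clause is now satisfied; B is unconstrained.

A: false; B: false; C: false; D: true; E: false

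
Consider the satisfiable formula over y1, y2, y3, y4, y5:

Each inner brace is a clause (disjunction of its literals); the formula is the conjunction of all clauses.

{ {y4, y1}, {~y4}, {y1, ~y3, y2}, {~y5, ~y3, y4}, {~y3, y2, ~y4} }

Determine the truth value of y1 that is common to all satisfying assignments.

Suppose y1 = 0.
Unit clause (y4) forces y4 = 1.
That conflicts with the unit clause (~y4).
So every satisfying assignment has y1 = True.

True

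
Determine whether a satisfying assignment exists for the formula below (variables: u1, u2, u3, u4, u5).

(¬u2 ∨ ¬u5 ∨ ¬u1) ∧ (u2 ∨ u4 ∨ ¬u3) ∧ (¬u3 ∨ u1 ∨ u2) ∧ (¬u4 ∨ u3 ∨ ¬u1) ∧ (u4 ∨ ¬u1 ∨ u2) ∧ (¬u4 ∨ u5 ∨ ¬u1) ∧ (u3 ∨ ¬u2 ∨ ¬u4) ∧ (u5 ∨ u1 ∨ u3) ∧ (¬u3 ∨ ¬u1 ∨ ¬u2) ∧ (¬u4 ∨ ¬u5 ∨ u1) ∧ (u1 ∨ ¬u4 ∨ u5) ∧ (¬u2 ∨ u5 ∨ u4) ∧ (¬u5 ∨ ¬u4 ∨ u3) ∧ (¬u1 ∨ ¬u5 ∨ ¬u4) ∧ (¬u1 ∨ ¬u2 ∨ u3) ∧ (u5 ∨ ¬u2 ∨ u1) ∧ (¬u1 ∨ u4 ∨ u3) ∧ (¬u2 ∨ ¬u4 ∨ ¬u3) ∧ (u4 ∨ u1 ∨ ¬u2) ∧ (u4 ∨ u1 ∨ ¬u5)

Case u2 = False:
Case u4 = True:
Case u3 = False:
The clause (¬u1) is unit, so u1 = False.
The clause (u5) is unit, so u5 = True.
Now (¬u5) is unsatisfied and unit — conflict.
Backtrack on u3: now try u3 = True.
The clause (u1) is unit, so u1 = True.
The clause (u5) is unit, so u5 = True.
Now (¬u5) is unsatisfied and unit — conflict.
Both values of u3 lead to a conflict.
Backtrack on u4: now try u4 = False.
The clause (¬u3) is unit, so u3 = False.
The clause (¬u1) is unit, so u1 = False.
The clause (u5) is unit, so u5 = True.
Now (¬u5) is unsatisfied and unit — conflict.
Both values of u4 lead to a conflict.
Backtrack on u2: now try u2 = True.
Case u5 = False:
The clause (u4) is unit, so u4 = True.
The clause (¬u1) is unit, so u1 = False.
Now (u1) is unsatisfied and unit — conflict.
Backtrack on u5: now try u5 = True.
The clause (¬u1) is unit, so u1 = False.
The clause (¬u4) is unit, so u4 = False.
Now (u4) is unsatisfied and unit — conflict.
Both values of u5 lead to a conflict.
Both values of u2 lead to a conflict.
No assignment satisfies every clause.

No, unsatisfiable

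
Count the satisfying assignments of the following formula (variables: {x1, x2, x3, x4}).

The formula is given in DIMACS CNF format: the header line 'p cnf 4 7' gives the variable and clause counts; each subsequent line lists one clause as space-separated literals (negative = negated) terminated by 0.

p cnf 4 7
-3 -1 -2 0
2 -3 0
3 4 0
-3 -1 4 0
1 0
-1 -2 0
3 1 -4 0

1

There are 2^4 = 16 truth assignments over (x1, x2, x3, x4).
Split on x1. With x1 = True, the clauses containing x1 are satisfied and ¬x1 drops from the rest; 1 of the 2^3 = 8 assignments to the other variables satisfy what remains.
With x1 = False, by the same count on the reduced clause set, 0 assignments work.
(One model: x1=T, x2=F, x3=F, x4=T.)
Total: 1 + 0 = 1.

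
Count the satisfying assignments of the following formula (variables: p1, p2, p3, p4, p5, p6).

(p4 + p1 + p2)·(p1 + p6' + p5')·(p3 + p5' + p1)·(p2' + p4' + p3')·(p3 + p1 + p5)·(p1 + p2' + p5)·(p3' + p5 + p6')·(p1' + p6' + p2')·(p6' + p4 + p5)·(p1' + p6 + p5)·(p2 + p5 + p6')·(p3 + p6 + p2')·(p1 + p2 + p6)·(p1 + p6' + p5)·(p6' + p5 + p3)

10

There are 2^6 = 64 truth assignments over (p1, p2, p3, p4, p5, p6).
Split on p2. With p2 = 1, the clauses containing p2 are satisfied and p2' drops from the rest; 2 of the 2^5 = 32 assignments to the other variables satisfy what remains.
With p2 = 0, by the same count on the reduced clause set, 8 assignments work.
Total: 2 + 8 = 10.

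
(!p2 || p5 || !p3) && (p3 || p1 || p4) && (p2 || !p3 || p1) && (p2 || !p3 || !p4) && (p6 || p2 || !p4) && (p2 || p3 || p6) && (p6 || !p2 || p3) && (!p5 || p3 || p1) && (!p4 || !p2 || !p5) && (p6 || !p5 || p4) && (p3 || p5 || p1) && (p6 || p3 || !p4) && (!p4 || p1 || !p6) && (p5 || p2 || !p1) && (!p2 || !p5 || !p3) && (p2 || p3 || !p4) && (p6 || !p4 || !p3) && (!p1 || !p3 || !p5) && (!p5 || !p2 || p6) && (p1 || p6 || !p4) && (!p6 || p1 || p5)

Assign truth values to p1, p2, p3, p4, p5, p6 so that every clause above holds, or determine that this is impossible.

p1 ↦ true,  p2 ↦ true,  p3 ↦ false,  p4 ↦ false,  p5 ↦ false,  p6 ↦ true

Suppose p2 = true.
Suppose p5 = false.
Unit clause (!p3) forces p3 = false.
Unit clause (p6) forces p6 = true.
Unit clause (p1) forces p1 = true.
Every clause is now satisfied; p4 is unconstrained.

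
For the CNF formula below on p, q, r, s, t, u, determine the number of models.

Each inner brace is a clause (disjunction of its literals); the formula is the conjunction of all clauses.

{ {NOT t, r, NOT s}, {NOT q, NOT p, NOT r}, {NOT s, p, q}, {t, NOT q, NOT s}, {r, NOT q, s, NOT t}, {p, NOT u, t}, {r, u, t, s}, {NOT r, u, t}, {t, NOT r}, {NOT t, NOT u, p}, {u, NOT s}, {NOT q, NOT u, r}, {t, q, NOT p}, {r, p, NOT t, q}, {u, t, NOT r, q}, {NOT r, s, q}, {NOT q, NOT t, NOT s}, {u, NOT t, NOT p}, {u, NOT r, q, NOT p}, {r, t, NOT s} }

There are 2^6 = 64 truth assignments over (p, q, r, s, t, u).
Split on r. With r = true, the clauses containing r are satisfied and NOT r drops from the rest; 2 of the 2^5 = 32 assignments to the other variables satisfy what remains.
With r = false, by the same count on the reduced clause set, 1 assignment works.
(One model: p=F, q=T, r=T, s=F, t=T, u=F.)
Total: 2 + 1 = 3.

3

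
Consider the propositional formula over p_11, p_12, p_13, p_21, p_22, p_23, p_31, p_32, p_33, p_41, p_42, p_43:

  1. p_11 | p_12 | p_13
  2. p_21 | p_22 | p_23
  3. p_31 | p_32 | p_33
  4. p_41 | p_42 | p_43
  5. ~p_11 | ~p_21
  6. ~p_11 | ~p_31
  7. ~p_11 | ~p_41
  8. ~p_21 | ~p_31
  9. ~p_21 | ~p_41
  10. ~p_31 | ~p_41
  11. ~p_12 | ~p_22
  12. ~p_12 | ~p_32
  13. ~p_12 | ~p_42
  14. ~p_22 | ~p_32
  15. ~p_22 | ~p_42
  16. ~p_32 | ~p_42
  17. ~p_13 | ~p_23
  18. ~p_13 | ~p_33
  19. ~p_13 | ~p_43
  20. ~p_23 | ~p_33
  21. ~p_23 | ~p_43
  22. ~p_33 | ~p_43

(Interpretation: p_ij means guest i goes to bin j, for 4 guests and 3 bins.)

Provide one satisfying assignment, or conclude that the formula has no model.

Suppose p_11 = 0.
Suppose p_12 = 1.
The clause (~p_22) is unit, so p_22 = 0.
The clause (~p_32) is unit, so p_32 = 0.
The clause (~p_42) is unit, so p_42 = 0.
Suppose p_21 = 1.
The clause (~p_31) is unit, so p_31 = 0.
The clause (p_33) is unit, so p_33 = 1.
The clause (~p_41) is unit, so p_41 = 0.
The clause (p_43) is unit, so p_43 = 1.
Now (~p_43) is unsatisfied and unit — conflict.
That branch fails; take p_21 = 0 instead.
The clause (p_23) is unit, so p_23 = 1.
The clause (~p_13) is unit, so p_13 = 0.
The clause (~p_33) is unit, so p_33 = 0.
The clause (p_31) is unit, so p_31 = 1.
The clause (~p_41) is unit, so p_41 = 0.
The clause (p_43) is unit, so p_43 = 1.
Now (~p_43) is unsatisfied and unit — conflict.
Neither p_21 = 1 nor p_21 = 0 works.
That branch fails; take p_12 = 0 instead.
The clause (p_13) is unit, so p_13 = 1.
The clause (~p_23) is unit, so p_23 = 0.
The clause (~p_33) is unit, so p_33 = 0.
The clause (~p_43) is unit, so p_43 = 0.
Suppose p_21 = 1.
The clause (~p_31) is unit, so p_31 = 0.
The clause (p_32) is unit, so p_32 = 1.
The clause (~p_41) is unit, so p_41 = 0.
The clause (p_42) is unit, so p_42 = 1.
Now (~p_42) is unsatisfied and unit — conflict.
That branch fails; take p_21 = 0 instead.
The clause (p_22) is unit, so p_22 = 1.
The clause (~p_32) is unit, so p_32 = 0.
The clause (p_31) is unit, so p_31 = 1.
The clause (~p_41) is unit, so p_41 = 0.
The clause (p_42) is unit, so p_42 = 1.
Now (~p_42) is unsatisfied and unit — conflict.
Neither p_21 = 1 nor p_21 = 0 works.
Neither p_12 = 1 nor p_12 = 0 works.
That branch fails; take p_11 = 1 instead.
The clause (~p_21) is unit, so p_21 = 0.
The clause (~p_31) is unit, so p_31 = 0.
The clause (~p_41) is unit, so p_41 = 0.
Suppose p_22 = 1.
The clause (~p_12) is unit, so p_12 = 0.
The clause (~p_32) is unit, so p_32 = 0.
The clause (p_33) is unit, so p_33 = 1.
The clause (~p_42) is unit, so p_42 = 0.
The clause (p_43) is unit, so p_43 = 1.
Now (~p_43) is unsatisfied and unit — conflict.
That branch fails; take p_22 = 0 instead.
The clause (p_23) is unit, so p_23 = 1.
The clause (~p_13) is unit, so p_13 = 0.
The clause (~p_33) is unit, so p_33 = 0.
The clause (p_32) is unit, so p_32 = 1.
The clause (~p_12) is unit, so p_12 = 0.
The clause (~p_42) is unit, so p_42 = 0.
The clause (p_43) is unit, so p_43 = 1.
Now (~p_43) is unsatisfied and unit — conflict.
Neither p_22 = 1 nor p_22 = 0 works.
Neither p_11 = 1 nor p_11 = 0 works.

UNSATISFIABLE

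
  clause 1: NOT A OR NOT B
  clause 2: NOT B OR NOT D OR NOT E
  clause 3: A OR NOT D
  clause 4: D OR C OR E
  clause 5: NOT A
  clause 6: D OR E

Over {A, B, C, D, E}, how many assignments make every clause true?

4

There are 2^5 = 32 truth assignments over (A, B, C, D, E).
Split on C. With C = true, the clauses containing C are satisfied and NOT C drops from the rest; 2 of the 2^4 = 16 assignments to the other variables satisfy what remains.
With C = false, by the same count on the reduced clause set, 2 assignments work.
(One model: A=F, B=F, C=F, D=F, E=T.)
Total: 2 + 2 = 4.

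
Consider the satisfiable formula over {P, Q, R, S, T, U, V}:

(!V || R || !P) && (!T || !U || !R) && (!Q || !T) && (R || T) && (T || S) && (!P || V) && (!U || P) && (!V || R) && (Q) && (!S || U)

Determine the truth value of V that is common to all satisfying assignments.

Suppose V = false.
(!P) alone gives P = false.
(!U) alone gives U = false.
(Q) alone gives Q = true.
(!T) alone gives T = false.
(R) alone gives R = true.
(S) alone gives S = true.
Now (!S) is unsatisfied and unit — conflict.
So every satisfying assignment has V = True.

True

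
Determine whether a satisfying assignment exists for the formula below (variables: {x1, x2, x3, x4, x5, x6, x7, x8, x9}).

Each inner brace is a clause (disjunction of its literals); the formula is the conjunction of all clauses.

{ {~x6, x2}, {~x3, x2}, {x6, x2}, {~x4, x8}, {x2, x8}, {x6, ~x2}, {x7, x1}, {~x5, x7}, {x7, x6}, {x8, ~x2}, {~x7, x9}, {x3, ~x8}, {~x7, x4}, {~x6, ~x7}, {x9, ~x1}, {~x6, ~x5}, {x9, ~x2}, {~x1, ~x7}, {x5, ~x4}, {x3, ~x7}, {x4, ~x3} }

No, unsatisfiable

Try x6 = 0.
(x2) alone gives x2 = 1.
But (~x2) is also a unit clause — contradiction.
Undo x6 and try x6 = 1.
(x2) alone gives x2 = 1.
(x8) alone gives x8 = 1.
(x3) alone gives x3 = 1.
(~x7) alone gives x7 = 0.
(x1) alone gives x1 = 1.
(~x5) alone gives x5 = 0.
(x9) alone gives x9 = 1.
(~x4) alone gives x4 = 0.
But (x4) is also a unit clause — contradiction.
Neither x6 = 1 nor x6 = 0 works.
No assignment satisfies every clause.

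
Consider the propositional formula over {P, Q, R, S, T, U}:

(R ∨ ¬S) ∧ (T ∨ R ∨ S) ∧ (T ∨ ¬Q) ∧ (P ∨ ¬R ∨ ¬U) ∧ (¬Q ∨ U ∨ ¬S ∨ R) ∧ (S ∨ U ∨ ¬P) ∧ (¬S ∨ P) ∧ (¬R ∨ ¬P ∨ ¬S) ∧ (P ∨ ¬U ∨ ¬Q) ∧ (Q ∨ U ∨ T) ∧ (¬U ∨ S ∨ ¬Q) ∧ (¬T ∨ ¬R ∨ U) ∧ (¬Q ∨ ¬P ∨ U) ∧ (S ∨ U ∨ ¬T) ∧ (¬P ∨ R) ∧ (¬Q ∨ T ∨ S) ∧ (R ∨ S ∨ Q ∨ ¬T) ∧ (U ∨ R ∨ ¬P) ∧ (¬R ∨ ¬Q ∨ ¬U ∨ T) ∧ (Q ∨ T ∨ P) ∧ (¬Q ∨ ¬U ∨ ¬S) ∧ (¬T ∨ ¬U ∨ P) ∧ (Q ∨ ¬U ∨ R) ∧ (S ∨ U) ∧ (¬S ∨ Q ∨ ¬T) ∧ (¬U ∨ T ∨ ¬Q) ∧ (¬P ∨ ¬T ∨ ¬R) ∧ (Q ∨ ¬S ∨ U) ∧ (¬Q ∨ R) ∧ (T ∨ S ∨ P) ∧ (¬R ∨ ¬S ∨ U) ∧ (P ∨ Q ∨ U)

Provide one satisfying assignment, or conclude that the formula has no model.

P: True; Q: False; R: True; S: False; T: False; U: True

Suppose R = True.
Suppose T = False.
Unit clause (¬Q) forces Q = False.
Unit clause (U) forces U = True.
Unit clause (P) forces P = True.
Unit clause (¬S) forces S = False.
This assignment satisfies each clause.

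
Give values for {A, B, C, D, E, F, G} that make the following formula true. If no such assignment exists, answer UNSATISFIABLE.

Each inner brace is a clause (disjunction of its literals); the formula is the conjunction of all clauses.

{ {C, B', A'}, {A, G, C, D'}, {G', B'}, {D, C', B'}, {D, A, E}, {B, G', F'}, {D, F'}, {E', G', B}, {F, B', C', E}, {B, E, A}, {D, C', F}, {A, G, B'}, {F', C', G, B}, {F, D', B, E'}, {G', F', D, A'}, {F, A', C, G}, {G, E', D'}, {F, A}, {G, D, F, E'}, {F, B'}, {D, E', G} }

Case G = 0:
Case D = 1:
(E') alone gives E = 0.
Case A = 1:
Case C = 0:
(B') alone gives B = 0.
(F) alone gives F = 1.
All clauses are satisfied.

A ↦ 1, B ↦ 0, C ↦ 0, D ↦ 1, E ↦ 0, F ↦ 1, G ↦ 0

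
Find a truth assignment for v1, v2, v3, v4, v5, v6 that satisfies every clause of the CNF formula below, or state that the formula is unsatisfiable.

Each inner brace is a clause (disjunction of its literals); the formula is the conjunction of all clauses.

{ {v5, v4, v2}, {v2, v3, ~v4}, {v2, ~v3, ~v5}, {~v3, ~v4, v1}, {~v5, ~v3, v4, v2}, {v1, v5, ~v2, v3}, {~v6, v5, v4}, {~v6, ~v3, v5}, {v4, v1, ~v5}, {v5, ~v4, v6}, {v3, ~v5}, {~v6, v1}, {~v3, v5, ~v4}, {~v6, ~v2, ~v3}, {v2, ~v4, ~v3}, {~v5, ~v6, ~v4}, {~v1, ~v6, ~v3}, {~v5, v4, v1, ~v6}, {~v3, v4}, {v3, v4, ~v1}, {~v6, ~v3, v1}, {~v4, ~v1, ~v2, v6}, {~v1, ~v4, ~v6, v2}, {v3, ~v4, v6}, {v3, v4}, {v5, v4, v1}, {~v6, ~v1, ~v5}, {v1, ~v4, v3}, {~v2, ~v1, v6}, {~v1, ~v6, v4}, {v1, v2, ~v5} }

v1: 1,  v2: 1,  v3: 0,  v4: 1,  v5: 0,  v6: 1

Branch on v3: set v3 = 0.
(~v5) alone gives v5 = 0.
(v4) alone gives v4 = 1.
(v2) alone gives v2 = 1.
(v1) alone gives v1 = 1.
(v6) alone gives v6 = 1.
This assignment satisfies each clause.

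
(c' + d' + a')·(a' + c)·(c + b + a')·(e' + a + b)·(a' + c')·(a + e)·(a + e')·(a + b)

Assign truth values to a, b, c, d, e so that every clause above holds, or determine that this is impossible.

Branch on a: set a = 0.
(e) alone gives e = 1.
But (e') is also a unit clause — contradiction.
That branch fails; take a = 1 instead.
(c) alone gives c = 1.
But (c') is also a unit clause — contradiction.
Neither a = 1 nor a = 0 works.

UNSATISFIABLE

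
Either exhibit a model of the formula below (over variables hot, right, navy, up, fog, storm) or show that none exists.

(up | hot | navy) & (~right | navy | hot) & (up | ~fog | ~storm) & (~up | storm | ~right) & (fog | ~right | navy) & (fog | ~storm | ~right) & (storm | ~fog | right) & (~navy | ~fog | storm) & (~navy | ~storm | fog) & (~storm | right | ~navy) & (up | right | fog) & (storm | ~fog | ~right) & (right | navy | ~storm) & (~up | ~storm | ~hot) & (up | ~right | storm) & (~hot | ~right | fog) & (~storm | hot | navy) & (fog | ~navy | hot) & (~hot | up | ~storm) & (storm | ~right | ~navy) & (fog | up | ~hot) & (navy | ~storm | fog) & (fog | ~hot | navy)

hot=1,  right=0,  navy=1,  up=1,  fog=0,  storm=0

Branch on up: set up = 1.
Branch on storm: set storm = 0.
(~right) alone gives right = 0.
(~fog) alone gives fog = 0.
Branch on navy: set navy = 1.
(hot) alone gives hot = 1.
Every clause now holds.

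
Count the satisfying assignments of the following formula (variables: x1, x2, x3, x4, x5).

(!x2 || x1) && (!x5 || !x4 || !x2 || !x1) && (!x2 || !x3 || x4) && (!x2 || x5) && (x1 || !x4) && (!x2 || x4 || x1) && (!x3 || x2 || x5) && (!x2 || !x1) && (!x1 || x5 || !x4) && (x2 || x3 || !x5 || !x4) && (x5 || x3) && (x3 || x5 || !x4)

There are 2^5 = 32 truth assignments over (x1, x2, x3, x4, x5).
Split on x5. With x5 = true, the clauses containing x5 are satisfied and !x5 drops from the rest; 5 of the 2^4 = 16 assignments to the other variables satisfy what remains.
With x5 = false, by the same count on the reduced clause set, 0 assignments work.
(One model: x1=F, x2=F, x3=F, x4=F, x5=T.)
Total: 5 + 0 = 5.

5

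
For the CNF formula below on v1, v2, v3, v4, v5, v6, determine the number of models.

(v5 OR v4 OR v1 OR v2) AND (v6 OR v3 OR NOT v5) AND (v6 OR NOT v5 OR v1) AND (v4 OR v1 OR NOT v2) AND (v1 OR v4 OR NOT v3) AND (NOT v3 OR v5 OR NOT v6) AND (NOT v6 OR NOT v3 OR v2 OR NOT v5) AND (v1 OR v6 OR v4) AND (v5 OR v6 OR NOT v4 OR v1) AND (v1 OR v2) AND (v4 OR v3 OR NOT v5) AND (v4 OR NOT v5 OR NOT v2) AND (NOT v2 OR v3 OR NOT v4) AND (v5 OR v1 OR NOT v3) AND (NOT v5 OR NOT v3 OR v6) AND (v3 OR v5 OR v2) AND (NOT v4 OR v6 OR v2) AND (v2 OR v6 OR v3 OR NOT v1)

8

There are 2^6 = 64 truth assignments over (v1, v2, v3, v4, v5, v6).
Split on v1. With v1 = true, the clauses containing v1 are satisfied and NOT v1 drops from the rest; 7 of the 2^5 = 32 assignments to the other variables satisfy what remains.
With v1 = false, by the same count on the reduced clause set, 1 assignment works.
(One model: v1=F, v2=T, v3=T, v4=T, v5=T, v6=T.)
Total: 7 + 1 = 8.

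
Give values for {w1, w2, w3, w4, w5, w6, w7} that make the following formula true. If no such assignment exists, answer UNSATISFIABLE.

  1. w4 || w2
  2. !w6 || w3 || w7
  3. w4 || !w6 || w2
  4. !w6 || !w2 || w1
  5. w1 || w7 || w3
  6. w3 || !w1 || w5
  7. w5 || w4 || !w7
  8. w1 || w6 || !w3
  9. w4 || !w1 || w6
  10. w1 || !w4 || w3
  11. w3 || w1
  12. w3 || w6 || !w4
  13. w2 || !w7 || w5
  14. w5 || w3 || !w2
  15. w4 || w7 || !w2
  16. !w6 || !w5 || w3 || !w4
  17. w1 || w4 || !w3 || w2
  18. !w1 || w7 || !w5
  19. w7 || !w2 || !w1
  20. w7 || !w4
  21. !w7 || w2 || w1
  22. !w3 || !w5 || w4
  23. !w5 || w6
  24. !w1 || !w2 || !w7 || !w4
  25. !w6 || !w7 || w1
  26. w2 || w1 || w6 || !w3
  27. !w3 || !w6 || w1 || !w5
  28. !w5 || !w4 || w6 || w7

Suppose w4 = false.
From the singleton clause (w2), w2 = true.
From the singleton clause (w7), w7 = true.
From the singleton clause (w5), w5 = true.
From the singleton clause (!w3), w3 = false.
From the singleton clause (w1), w1 = true.
From the singleton clause (w6), w6 = true.
All clauses are satisfied.

w1=true; w2=true; w3=false; w4=false; w5=true; w6=true; w7=true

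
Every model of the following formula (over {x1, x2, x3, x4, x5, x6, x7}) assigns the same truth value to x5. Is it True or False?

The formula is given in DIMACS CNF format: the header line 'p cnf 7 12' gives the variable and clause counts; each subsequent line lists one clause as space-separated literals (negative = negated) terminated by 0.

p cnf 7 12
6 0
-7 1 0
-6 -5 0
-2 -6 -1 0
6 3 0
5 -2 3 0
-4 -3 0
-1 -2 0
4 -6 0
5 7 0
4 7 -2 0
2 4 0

Suppose x5 = True.
(x6) alone gives x6 = True.
Now (¬x6) is unsatisfied and unit — conflict.
So every satisfying assignment has x5 = False.

False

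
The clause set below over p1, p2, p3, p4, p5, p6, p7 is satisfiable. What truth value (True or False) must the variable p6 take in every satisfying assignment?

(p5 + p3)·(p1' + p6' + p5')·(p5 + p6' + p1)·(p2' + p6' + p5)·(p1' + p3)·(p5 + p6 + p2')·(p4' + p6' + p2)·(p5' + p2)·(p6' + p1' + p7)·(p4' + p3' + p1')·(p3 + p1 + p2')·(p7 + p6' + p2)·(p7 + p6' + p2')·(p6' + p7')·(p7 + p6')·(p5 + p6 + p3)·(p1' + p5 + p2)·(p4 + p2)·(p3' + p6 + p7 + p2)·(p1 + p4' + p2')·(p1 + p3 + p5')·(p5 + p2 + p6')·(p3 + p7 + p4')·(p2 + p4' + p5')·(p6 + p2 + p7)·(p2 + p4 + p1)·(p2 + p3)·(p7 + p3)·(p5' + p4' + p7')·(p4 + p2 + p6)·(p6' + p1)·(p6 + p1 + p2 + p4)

False

Suppose p6 = 1.
Unit clause (p7') forces p7 = 0.
But (p7) is also a unit clause — contradiction.
So every satisfying assignment has p6 = False.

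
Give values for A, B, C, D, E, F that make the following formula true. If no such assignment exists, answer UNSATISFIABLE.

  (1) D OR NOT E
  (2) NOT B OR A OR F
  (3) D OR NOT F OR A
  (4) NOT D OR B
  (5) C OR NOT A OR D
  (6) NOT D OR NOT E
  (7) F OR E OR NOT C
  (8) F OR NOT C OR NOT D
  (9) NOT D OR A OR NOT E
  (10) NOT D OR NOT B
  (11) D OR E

UNSATISFIABLE

Case D = true:
(B) alone gives B = true.
Now (NOT B) is unsatisfied and unit — conflict.
So D must be the other value — set D = false.
(NOT E) alone gives E = false.
Now (E) is unsatisfied and unit — conflict.
Both values of D lead to a conflict.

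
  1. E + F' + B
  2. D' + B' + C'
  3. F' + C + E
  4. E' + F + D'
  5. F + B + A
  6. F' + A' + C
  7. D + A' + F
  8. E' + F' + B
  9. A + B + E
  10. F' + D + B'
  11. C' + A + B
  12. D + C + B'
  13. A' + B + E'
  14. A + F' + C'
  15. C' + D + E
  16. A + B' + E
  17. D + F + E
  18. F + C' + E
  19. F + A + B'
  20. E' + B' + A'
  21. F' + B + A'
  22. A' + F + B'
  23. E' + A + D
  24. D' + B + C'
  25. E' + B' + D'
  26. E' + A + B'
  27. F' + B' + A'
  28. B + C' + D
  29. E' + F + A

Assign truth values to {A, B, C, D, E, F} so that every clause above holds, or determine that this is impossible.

A: 1,  B: 0,  C: 0,  D: 1,  E: 0,  F: 0

Case E = 0:
Case F = 0:
Unit clause (D) forces D = 1.
Unit clause (C') forces C = 0.
Case B = 0:
Unit clause (A) forces A = 1.
All clauses are satisfied.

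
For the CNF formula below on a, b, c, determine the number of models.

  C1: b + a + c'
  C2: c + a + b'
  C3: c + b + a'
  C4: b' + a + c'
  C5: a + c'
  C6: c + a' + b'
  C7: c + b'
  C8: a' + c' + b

2

There are 2^3 = 8 truth assignments over (a, b, c).
Check each against the 8 clauses (columns in the order a, b, c):
  F F F  ✓ satisfies all
  F F T  ✗ fails (b + a + c')
  F T F  ✗ fails (c + a + b')
  F T T  ✗ fails (b' + a + c')
  T F F  ✗ fails (c + b + a')
  T F T  ✗ fails (a' + c' + b)
  T T F  ✗ fails (c + a' + b')
  T T T  ✓ satisfies all
2 of the 8 rows are models.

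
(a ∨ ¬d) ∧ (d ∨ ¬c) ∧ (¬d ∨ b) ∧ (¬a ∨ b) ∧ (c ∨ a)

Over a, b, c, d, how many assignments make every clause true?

3

There are 2^4 = 16 truth assignments over (a, b, c, d).
Check each against the 5 clauses (columns in the order a, b, c, d):
  F F F F  ✗ fails (c ∨ a)
  F F F T  ✗ fails (a ∨ ¬d)
  F F T F  ✗ fails (d ∨ ¬c)
  F F T T  ✗ fails (a ∨ ¬d)
  F T F F  ✗ fails (c ∨ a)
  F T F T  ✗ fails (a ∨ ¬d)
  F T T F  ✗ fails (d ∨ ¬c)
  F T T T  ✗ fails (a ∨ ¬d)
  T F F F  ✗ fails (¬a ∨ b)
  T F F T  ✗ fails (¬d ∨ b)
  T F T F  ✗ fails (d ∨ ¬c)
  T F T T  ✗ fails (¬d ∨ b)
  T T F F  ✓ satisfies all
  T T F T  ✓ satisfies all
  T T T F  ✗ fails (d ∨ ¬c)
  T T T T  ✓ satisfies all
3 of the 16 rows are models.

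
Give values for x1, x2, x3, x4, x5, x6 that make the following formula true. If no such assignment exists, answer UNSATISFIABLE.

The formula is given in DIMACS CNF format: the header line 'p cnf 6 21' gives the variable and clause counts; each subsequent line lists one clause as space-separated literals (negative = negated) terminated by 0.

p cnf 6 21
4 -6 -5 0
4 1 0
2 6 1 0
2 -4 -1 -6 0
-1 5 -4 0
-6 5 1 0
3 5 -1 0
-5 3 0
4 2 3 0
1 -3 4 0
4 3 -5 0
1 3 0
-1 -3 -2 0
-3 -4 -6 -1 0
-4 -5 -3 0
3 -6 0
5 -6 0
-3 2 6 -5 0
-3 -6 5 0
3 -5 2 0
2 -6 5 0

Try x4 = True.
Try x1 = False.
The clause (x3) is unit, so x3 = True.
The clause (¬x5) is unit, so x5 = False.
The clause (¬x6) is unit, so x6 = False.
The clause (x2) is unit, so x2 = True.
Every clause now holds.

x1=False,  x2=True,  x3=True,  x4=True,  x5=False,  x6=False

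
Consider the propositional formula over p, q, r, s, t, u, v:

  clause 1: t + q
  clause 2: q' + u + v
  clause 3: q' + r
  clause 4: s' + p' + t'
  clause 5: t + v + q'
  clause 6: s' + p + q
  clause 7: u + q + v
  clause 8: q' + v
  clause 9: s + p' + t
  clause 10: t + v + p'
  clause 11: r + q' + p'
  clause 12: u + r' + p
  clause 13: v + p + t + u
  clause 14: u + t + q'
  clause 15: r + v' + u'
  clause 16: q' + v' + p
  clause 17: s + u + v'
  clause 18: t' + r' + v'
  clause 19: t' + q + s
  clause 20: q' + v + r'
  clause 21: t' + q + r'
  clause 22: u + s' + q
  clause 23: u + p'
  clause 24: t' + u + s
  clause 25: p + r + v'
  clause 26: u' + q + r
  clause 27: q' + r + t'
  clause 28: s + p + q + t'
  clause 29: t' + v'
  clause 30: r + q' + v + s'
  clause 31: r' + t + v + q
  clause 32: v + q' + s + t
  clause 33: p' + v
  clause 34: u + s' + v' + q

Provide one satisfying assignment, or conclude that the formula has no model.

p: 1; q: 1; r: 1; s: 1; t: 0; u: 1; v: 1

Case t = 0:
(q) alone gives q = 1.
(r) alone gives r = 1.
(v) alone gives v = 1.
(u) alone gives u = 1.
(p) alone gives p = 1.
(s) alone gives s = 1.
All clauses are satisfied.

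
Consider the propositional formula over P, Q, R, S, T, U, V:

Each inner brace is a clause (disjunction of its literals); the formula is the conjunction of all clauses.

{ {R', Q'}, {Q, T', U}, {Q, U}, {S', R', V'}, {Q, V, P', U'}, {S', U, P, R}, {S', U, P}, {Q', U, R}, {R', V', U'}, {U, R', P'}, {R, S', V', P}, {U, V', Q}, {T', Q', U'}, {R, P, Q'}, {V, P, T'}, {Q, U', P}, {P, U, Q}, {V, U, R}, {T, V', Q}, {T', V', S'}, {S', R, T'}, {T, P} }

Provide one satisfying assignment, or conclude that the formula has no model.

P: 1, Q: 1, R: 0, S: 1, T: 0, U: 1, V: 0

Case R = 0:
Case Q = 1:
Unit clause (U) forces U = 1.
Unit clause (T') forces T = 0.
Unit clause (P) forces P = 1.
All clauses hold; S, V can take either value.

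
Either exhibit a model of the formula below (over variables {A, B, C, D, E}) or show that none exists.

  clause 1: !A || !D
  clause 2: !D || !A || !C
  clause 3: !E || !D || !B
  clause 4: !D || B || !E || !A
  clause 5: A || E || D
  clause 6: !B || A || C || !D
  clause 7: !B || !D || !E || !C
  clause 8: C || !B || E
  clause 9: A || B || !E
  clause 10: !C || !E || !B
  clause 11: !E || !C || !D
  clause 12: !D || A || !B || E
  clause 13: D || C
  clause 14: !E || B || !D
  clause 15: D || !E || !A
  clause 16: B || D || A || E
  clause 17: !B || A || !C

Suppose A = true.
From the singleton clause (!D), D = false.
From the singleton clause (C), C = true.
From the singleton clause (!E), E = false.
Every clause is now satisfied; B is unconstrained.

A: true,  B: false,  C: true,  D: false,  E: false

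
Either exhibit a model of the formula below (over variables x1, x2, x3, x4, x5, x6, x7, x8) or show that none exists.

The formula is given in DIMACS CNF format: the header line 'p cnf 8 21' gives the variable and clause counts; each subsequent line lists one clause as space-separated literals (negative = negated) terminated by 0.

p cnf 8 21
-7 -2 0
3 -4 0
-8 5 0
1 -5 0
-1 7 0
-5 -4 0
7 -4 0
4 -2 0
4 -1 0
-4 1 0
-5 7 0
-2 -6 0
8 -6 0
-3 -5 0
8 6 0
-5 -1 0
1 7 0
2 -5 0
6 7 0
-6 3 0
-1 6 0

Case x7 = False:
(¬x1) alone gives x1 = False.
That conflicts with the unit clause (x1).
Undo x7 and try x7 = True.
(¬x2) alone gives x2 = False.
(¬x5) alone gives x5 = False.
(¬x8) alone gives x8 = False.
(¬x6) alone gives x6 = False.
That conflicts with the unit clause (x6).
Either choice for x7 ends in contradiction.

UNSATISFIABLE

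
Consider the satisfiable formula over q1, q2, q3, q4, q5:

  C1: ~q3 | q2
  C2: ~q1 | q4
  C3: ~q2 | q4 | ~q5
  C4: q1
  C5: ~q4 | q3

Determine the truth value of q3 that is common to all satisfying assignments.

True

Suppose q3 = 0.
Unit clause (q1) forces q1 = 1.
Unit clause (q4) forces q4 = 1.
Now (~q4) is unsatisfied and unit — conflict.
So every satisfying assignment has q3 = True.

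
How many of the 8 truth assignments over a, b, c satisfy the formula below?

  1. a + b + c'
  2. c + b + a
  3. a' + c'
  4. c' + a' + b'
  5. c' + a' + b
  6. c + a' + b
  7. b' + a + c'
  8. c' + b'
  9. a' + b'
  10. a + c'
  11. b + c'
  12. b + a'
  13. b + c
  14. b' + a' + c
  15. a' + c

There are 2^3 = 8 truth assignments over (a, b, c).
Check each against the 15 clauses (columns in the order a, b, c):
  F F F  ✗ fails (c + b + a)
  F F T  ✗ fails (a + b + c')
  F T F  ✓ satisfies all
  F T T  ✗ fails (b' + a + c')
  T F F  ✗ fails (c + a' + b)
  T F T  ✗ fails (a' + c')
  T T F  ✗ fails (a' + b')
  T T T  ✗ fails (a' + c')
1 of the 8 rows is a model.

1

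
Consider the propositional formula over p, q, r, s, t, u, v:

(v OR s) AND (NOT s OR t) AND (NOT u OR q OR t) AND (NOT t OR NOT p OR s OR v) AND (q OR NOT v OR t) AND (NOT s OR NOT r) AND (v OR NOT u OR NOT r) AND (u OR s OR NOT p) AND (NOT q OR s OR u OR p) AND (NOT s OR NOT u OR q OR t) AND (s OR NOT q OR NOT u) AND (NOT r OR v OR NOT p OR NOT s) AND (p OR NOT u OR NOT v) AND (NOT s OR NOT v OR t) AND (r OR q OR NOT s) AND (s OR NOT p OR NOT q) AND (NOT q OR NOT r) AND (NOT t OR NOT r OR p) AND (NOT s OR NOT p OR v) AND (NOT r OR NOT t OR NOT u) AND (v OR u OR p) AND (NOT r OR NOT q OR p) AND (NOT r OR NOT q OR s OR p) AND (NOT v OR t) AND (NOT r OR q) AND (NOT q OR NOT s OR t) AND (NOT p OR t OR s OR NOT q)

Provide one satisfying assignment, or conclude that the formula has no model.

p: true, q: true, r: false, s: true, t: true, u: false, v: true

Case v = true:
The clause (t) is unit, so t = true.
Case s = true:
The clause (NOT r) is unit, so r = false.
The clause (q) is unit, so q = true.
Case p = true:
No clause remains; u is free.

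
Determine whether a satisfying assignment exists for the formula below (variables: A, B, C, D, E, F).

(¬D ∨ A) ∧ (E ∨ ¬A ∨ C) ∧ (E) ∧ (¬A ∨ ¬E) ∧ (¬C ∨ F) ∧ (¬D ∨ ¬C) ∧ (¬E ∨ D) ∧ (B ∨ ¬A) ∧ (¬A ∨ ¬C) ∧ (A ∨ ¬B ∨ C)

(E) alone gives E = True.
(¬A) alone gives A = False.
(¬D) alone gives D = False.
Now (D) is unsatisfied and unit — conflict.
No assignment satisfies every clause.

No, unsatisfiable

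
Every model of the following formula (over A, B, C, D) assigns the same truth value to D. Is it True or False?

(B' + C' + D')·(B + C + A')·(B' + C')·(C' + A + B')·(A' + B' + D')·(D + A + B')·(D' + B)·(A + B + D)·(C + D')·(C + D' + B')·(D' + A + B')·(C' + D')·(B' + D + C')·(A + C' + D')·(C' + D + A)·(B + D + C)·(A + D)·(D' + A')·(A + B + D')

Suppose D = 1.
(B) alone gives B = 1.
(C') alone gives C = 0.
That conflicts with the unit clause (C).
So every satisfying assignment has D = False.

False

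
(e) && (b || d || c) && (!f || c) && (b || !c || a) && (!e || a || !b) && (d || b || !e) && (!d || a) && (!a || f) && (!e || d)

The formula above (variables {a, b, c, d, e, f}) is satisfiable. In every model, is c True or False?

Suppose c = false.
Unit clause (e) forces e = true.
Unit clause (!f) forces f = false.
Unit clause (!a) forces a = false.
Unit clause (!b) forces b = false.
Unit clause (d) forces d = true.
Now (!d) is unsatisfied and unit — conflict.
So every satisfying assignment has c = True.

True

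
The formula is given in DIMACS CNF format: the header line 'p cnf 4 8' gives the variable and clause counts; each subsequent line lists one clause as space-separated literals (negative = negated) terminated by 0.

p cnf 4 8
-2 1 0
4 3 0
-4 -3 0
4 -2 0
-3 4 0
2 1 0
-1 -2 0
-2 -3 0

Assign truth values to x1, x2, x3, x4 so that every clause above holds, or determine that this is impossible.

x1 ↦ True; x2 ↦ False; x3 ↦ False; x4 ↦ True

Case x2 = False:
(x1) alone gives x1 = True.
Case x4 = True:
(¬x3) alone gives x3 = False.
Every clause now holds.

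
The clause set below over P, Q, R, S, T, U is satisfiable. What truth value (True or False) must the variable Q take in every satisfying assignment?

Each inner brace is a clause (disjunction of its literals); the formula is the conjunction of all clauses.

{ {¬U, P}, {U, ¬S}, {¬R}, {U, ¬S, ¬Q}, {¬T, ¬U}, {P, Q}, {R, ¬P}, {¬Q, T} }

True

Suppose Q = False.
Unit clause (¬R) forces R = False.
Unit clause (P) forces P = True.
Now (¬P) is unsatisfied and unit — conflict.
So every satisfying assignment has Q = True.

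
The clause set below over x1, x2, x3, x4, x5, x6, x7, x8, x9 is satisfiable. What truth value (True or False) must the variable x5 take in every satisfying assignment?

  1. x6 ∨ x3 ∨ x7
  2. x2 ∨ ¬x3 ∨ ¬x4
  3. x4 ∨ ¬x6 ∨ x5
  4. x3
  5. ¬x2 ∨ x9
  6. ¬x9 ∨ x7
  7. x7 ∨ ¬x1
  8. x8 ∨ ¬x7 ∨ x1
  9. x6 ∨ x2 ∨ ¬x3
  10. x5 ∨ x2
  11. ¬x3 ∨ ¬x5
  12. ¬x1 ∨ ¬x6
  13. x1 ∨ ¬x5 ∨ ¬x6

Suppose x5 = True.
(x3) alone gives x3 = True.
Now (¬x3) is unsatisfied and unit — conflict.
So every satisfying assignment has x5 = False.

False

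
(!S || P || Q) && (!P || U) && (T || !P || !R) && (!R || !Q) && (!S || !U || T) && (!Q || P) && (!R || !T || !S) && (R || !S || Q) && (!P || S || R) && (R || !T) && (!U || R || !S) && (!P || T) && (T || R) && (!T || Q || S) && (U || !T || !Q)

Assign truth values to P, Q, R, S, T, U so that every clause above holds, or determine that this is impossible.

Suppose P = false.
(!Q) alone gives Q = false.
(!S) alone gives S = false.
(!T) alone gives T = false.
(R) alone gives R = true.
No clause remains; U is free.

P: false, Q: false, R: true, S: false, T: false, U: true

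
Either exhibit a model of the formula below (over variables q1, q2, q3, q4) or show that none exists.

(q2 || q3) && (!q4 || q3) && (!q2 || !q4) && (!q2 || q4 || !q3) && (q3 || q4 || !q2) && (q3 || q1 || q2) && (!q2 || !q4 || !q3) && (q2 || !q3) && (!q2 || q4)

Suppose q2 = true.
The clause (!q4) is unit, so q4 = false.
Now (q4) is unsatisfied and unit — conflict.
Undo q2 and try q2 = false.
The clause (q3) is unit, so q3 = true.
Now (!q3) is unsatisfied and unit — conflict.
Neither q2 = true nor q2 = false works.

UNSATISFIABLE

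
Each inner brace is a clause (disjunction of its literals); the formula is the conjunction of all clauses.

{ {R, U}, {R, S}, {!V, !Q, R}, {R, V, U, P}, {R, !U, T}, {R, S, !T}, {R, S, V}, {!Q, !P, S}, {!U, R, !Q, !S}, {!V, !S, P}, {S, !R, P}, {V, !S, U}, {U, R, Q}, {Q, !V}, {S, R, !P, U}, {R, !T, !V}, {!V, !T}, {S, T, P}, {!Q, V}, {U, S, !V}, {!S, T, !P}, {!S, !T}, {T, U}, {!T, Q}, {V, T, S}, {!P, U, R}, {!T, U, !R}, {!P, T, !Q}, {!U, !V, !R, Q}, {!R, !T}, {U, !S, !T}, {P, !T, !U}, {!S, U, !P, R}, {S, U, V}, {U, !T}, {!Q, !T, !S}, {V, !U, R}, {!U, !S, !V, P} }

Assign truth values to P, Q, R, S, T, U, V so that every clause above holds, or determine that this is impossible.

Branch on R: set R = true.
(!T) alone gives T = false.
(U) alone gives U = true.
Branch on S: set S = true.
(!P) alone gives P = false.
(!V) alone gives V = false.
(!Q) alone gives Q = false.
Every clause now holds.

P: false,  Q: false,  R: true,  S: true,  T: false,  U: true,  V: false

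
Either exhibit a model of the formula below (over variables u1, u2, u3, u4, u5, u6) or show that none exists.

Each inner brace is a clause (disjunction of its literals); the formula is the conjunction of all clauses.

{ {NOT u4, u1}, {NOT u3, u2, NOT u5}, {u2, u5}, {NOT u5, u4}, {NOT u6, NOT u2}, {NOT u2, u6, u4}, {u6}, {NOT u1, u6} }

u1=true; u2=false; u3=false; u4=true; u5=true; u6=true

Unit clause (u6) forces u6 = true.
Unit clause (NOT u2) forces u2 = false.
Unit clause (u5) forces u5 = true.
Unit clause (NOT u3) forces u3 = false.
Unit clause (u4) forces u4 = true.
Unit clause (u1) forces u1 = true.
This assignment satisfies each clause.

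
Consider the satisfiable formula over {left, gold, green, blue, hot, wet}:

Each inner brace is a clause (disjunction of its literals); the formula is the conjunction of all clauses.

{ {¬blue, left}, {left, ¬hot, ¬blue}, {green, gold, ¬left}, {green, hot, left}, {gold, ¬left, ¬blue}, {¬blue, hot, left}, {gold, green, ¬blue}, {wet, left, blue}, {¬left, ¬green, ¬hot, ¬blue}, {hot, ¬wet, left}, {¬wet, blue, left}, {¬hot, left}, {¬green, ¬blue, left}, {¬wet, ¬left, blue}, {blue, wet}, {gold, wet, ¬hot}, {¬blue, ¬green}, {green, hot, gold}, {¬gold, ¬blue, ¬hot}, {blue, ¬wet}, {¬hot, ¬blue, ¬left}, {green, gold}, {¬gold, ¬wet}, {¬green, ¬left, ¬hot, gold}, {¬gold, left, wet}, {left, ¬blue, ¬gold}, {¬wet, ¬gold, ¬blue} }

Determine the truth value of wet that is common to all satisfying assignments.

Suppose wet = True.
From the singleton clause (blue), blue = True.
From the singleton clause (left), left = True.
From the singleton clause (gold), gold = True.
That conflicts with the unit clause (¬gold).
So every satisfying assignment has wet = False.

False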